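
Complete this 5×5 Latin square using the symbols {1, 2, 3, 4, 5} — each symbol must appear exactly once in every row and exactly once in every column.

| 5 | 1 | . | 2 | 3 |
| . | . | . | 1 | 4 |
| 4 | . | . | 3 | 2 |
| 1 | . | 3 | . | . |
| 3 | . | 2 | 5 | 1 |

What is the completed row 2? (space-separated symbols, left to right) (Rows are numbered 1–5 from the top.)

2 3 5 1 4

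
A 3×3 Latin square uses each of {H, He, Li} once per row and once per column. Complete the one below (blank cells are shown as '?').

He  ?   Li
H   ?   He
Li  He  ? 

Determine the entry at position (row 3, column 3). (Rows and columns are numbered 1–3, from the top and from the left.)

H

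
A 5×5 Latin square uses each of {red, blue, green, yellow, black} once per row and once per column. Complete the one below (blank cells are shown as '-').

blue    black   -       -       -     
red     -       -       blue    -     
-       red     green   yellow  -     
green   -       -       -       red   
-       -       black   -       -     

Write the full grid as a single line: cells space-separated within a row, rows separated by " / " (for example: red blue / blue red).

row 2 has {red,blue}; column 3 has {green,black} — only yellow is left for (r2,c3).
row 3 has {red,green,yellow}; column 1 has {red,blue,green} — only black is left for (r3,c1).
row 3 has {red,green,yellow,black}; column 5 has {red} — only blue is left for (r3,c5).
row 4 has {red,green}; column 3 has {green,yellow,black} — only blue is left for (r4,c3).
row 4 has {red,blue,green}; column 4 has {blue,yellow} — only black is left for (r4,c4).
row 5 has {black}; column 1 has {red,blue,green,black} — only yellow is left for (r5,c1).
row 5 has {yellow,black}; column 5 has {red,blue} — only green is left for (r5,c5).
row 1 has {blue,black}; column 3 has {blue,green,yellow,black} — only red is left for (r1,c3).
row 1 has {red,blue,black}; column 4 has {blue,yellow,black} — only green is left for (r1,c4).
row 1 has {red,blue,green,black}; column 5 has {red,blue,green} — only yellow is left for (r1,c5).
row 2 has {red,blue,yellow}; column 2 has {red,black} — only green is left for (r2,c2).
row 2 has {red,blue,green,yellow}; column 5 has {red,blue,green,yellow} — only black is left for (r2,c5).
row 4 has {red,blue,green,black}; column 2 has {red,green,black} — only yellow is left for (r4,c2).
row 5 has {green,yellow,black}; column 2 has {red,green,yellow,black} — only blue is left for (r5,c2).
row 5 has {blue,green,yellow,black}; column 4 has {blue,green,yellow,black} — only red is left for (r5,c4).

blue black red green yellow / red green yellow blue black / black red green yellow blue / green yellow blue black red / yellow blue black red green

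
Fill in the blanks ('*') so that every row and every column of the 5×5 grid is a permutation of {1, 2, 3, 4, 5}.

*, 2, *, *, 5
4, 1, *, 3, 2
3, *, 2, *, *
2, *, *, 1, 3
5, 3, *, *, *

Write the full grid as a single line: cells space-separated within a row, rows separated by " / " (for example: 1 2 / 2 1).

1 2 3 4 5 / 4 1 5 3 2 / 3 4 2 5 1 / 2 5 4 1 3 / 5 3 1 2 4

(r1,c1) = 1
(r1,c4) = 4
(r2,c3) = 5
(r3,c4) = 5
(r4,c3) = 4
(r5,c3) = 1
(r5,c4) = 2
(r5,c5) = 4
(r1,c3) = 3
(r3,c2) = 4
(r3,c5) = 1
(r4,c2) = 5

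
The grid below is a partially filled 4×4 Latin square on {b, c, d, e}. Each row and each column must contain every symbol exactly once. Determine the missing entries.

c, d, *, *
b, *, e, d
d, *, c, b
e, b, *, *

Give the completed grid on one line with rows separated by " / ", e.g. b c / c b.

c d b e / b c e d / d e c b / e b d c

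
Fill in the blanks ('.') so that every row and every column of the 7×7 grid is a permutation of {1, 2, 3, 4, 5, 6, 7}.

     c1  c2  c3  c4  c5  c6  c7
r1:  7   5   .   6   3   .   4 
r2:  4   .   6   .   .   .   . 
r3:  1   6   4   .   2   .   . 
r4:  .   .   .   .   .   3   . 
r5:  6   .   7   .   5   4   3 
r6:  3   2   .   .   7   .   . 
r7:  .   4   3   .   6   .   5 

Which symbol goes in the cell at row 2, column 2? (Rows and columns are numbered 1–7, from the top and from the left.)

3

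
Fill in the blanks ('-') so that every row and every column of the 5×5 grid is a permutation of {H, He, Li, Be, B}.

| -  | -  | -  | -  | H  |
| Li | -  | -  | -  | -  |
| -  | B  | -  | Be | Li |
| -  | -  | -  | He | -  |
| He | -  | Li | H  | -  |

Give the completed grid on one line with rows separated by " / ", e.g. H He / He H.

Be He B Li H / Li H Be B He / H B He Be Li / B Li H He Be / He Be Li H B

(r2,c4) = B
(r3,c1) = H
(r3,c3) = He
(r5,c2) = Be
(r5,c5) = B
(r1,c4) = Li
(r4,c5) = Be
(r1,c2) = He
(r2,c2) = H
(r2,c3) = Be
(r2,c5) = He
(r4,c1) = B
(r4,c2) = Li
(r4,c3) = H
(r1,c1) = Be
(r1,c3) = B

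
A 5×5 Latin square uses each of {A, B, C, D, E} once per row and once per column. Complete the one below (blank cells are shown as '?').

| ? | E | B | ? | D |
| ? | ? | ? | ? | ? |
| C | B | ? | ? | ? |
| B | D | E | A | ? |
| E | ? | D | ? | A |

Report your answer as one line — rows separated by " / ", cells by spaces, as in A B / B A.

A E B C D / D A C E B / C B A D E / B D E A C / E C D B A

(r1,c1) = A
(r1,c4) = C
(r2,c1) = D
(r3,c3) = A
(r3,c5) = E
(r4,c5) = C
(r5,c2) = C
(r5,c4) = B
(r2,c2) = A
(r2,c3) = C
(r2,c4) = E
(r2,c5) = B
(r3,c4) = D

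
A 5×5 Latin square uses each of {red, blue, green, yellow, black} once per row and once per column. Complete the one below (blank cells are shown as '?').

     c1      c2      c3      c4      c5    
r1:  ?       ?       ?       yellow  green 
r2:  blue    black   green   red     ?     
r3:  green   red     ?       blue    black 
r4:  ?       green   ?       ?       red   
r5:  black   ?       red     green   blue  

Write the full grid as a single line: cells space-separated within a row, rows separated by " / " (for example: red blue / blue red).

red blue black yellow green / blue black green red yellow / green red yellow blue black / yellow green blue black red / black yellow red green blue

(r1,c1) = red
(r1,c2) = blue
(r1,c3) = black
(r2,c5) = yellow
(r3,c3) = yellow
(r4,c1) = yellow
(r4,c3) = blue
(r4,c4) = black
(r5,c2) = yellow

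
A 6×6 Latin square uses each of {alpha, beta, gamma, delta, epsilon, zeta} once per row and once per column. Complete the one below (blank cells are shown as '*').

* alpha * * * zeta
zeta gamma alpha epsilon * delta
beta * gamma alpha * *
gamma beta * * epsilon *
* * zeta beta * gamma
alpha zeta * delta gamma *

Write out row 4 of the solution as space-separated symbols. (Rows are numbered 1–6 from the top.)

gamma beta delta zeta epsilon alpha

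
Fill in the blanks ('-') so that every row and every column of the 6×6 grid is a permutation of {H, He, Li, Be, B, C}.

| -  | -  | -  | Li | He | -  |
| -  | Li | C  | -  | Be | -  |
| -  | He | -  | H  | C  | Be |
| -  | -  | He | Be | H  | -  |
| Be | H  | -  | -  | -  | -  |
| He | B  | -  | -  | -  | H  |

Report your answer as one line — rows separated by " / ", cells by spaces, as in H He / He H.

C Be H Li He B / H Li C B Be He / Li He B H C Be / B C He Be H Li / Be H Li He B C / He B Be C Li H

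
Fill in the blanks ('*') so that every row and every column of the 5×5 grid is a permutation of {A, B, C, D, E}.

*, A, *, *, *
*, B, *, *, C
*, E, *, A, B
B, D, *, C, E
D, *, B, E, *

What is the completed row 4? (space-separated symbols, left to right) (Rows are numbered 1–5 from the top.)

(r1,c5): row 1 has {A}; column 5 has {B,C,E}, so it must be D.
(r2,c4): row 2 has {B,C}; column 4 has {A,C,E}, so it must be D.
(r3,c1): row 3 has {A,B,E}; column 1 has {B,D}, so it must be C.
(r3,c3): row 3 has {A,B,C,E}; column 3 has {B}, so it must be D.
(r4,c3): row 4 has {B,C,D,E}; column 3 has {B,D}, so it must be A.

B D A C E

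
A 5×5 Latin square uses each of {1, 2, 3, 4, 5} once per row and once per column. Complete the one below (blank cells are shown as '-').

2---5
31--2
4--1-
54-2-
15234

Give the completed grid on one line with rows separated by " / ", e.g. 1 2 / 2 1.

At row 1, column 2: row 1 has {2,5}; column 2 has {1,4,5}; that leaves 3.
At row 1, column 4: row 1 has {2,3,5}; column 4 has {1,2,3}; that leaves 4.
At row 2, column 4: row 2 has {1,2,3}; column 4 has {1,2,3,4}; that leaves 5.
At row 3, column 2: row 3 has {1,4}; column 2 has {1,3,4,5}; that leaves 2.
At row 3, column 5: row 3 has {1,2,4}; column 5 has {2,4,5}; that leaves 3.
At row 4, column 5: row 4 has {2,4,5}; column 5 has {2,3,4,5}; that leaves 1.
At row 1, column 3: row 1 has {2,3,4,5}; column 3 has {2}; that leaves 1.
At row 2, column 3: row 2 has {1,2,3,5}; column 3 has {1,2}; that leaves 4.
At row 3, column 3: row 3 has {1,2,3,4}; column 3 has {1,2,4}; that leaves 5.
At row 4, column 3: row 4 has {1,2,4,5}; column 3 has {1,2,4,5}; that leaves 3.

2 3 1 4 5 / 3 1 4 5 2 / 4 2 5 1 3 / 5 4 3 2 1 / 1 5 2 3 4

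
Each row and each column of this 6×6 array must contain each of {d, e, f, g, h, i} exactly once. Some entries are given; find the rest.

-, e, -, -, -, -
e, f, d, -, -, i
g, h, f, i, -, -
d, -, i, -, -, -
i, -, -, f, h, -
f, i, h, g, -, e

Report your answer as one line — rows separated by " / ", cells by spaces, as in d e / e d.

h e g d i f / e f d h g i / g h f i e d / d g i e f h / i d e f h g / f i h g d e

(r1,c1) = h
(r1,c3) = g
(r1,c4) = d
(r1,c6) = f
(r2,c4) = h
(r2,c5) = g
(r3,c6) = d
(r4,c2) = g
(r4,c4) = e
(r4,c5) = f
(r4,c6) = h
(r5,c2) = d
(r5,c3) = e
(r5,c6) = g
(r6,c5) = d
(r1,c5) = i
(r3,c5) = e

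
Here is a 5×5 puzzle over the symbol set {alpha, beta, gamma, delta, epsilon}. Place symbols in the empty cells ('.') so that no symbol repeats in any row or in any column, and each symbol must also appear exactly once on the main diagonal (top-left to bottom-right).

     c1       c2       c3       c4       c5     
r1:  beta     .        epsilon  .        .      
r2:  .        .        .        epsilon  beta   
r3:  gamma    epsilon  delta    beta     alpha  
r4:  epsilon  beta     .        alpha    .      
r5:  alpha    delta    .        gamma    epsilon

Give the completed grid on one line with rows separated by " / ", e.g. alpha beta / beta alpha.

beta alpha epsilon delta gamma / delta gamma alpha epsilon beta / gamma epsilon delta beta alpha / epsilon beta gamma alpha delta / alpha delta beta gamma epsilon

Cell (r1,c4): row 1 has {beta,epsilon}; column 4 has {alpha,beta,gamma,epsilon} → delta.
Cell (r1,c5): row 1 has {beta,delta,epsilon}; column 5 has {alpha,beta,epsilon} → gamma.
Cell (r2,c1): row 2 has {beta,epsilon}; column 1 has {alpha,beta,gamma,epsilon} → delta.
Cell (r2,c2): row 2 has {beta,delta,epsilon}; column 2 has {beta,delta,epsilon}; the diagonal has {alpha,beta,delta,epsilon} → gamma.
Cell (r2,c3): row 2 has {beta,gamma,delta,epsilon}; column 3 has {delta,epsilon} → alpha.
Cell (r4,c3): row 4 has {alpha,beta,epsilon}; column 3 has {alpha,delta,epsilon} → gamma.
Cell (r4,c5): row 4 has {alpha,beta,gamma,epsilon}; column 5 has {alpha,beta,gamma,epsilon} → delta.
Cell (r5,c3): row 5 has {alpha,gamma,delta,epsilon}; column 3 has {alpha,gamma,delta,epsilon} → beta.
Cell (r1,c2): row 1 has {beta,gamma,delta,epsilon}; column 2 has {beta,gamma,delta,epsilon} → alpha.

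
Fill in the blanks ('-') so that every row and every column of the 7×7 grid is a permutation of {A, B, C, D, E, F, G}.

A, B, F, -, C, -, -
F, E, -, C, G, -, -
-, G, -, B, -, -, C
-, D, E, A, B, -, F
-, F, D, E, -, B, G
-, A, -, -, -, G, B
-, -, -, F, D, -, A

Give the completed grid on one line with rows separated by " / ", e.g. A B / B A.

Cell (r2,c7): row 2 has {C,E,F,G}; column 7 has {A,B,C,F,G} → D.
Cell (r3,c3): row 3 has {B,C,G}; column 3 has {D,E,F} → A.
Cell (r4,c6): row 4 has {A,B,D,E,F}; column 6 has {B,G} → C.
Cell (r5,c1): row 5 has {B,D,E,F,G}; column 1 has {A,F} → C.
Cell (r5,c5): row 5 has {B,C,D,E,F,G}; column 5 has {B,C,D,G} → A.
Cell (r6,c3): row 6 has {A,B,G}; column 3 has {A,D,E,F} → C.
Cell (r6,c4): row 6 has {A,B,C,G}; column 4 has {A,B,C,E,F} → D.
Cell (r7,c2): row 7 has {A,D,F}; column 2 has {A,B,D,E,F,G} → C.
Cell (r7,c6): row 7 has {A,C,D,F}; column 6 has {B,C,G} → E.
Cell (r1,c4): row 1 has {A,B,C,F}; column 4 has {A,B,C,D,E,F} → G.
Cell (r1,c6): row 1 has {A,B,C,F,G}; column 6 has {B,C,E,G} → D.
Cell (r1,c7): row 1 has {A,B,C,D,F,G}; column 7 has {A,B,C,D,F,G} → E.
Cell (r2,c3): row 2 has {C,D,E,F,G}; column 3 has {A,C,D,E,F} → B.
Cell (r2,c6): row 2 has {B,C,D,E,F,G}; column 6 has {B,C,D,E,G} → A.
Cell (r3,c6): row 3 has {A,B,C,G}; column 6 has {A,B,C,D,E,G} → F.
Cell (r4,c1): row 4 has {A,B,C,D,E,F}; column 1 has {A,C,F} → G.
Cell (r6,c1): row 6 has {A,B,C,D,G}; column 1 has {A,C,F,G} → E.
Cell (r6,c5): row 6 has {A,B,C,D,E,G}; column 5 has {A,B,C,D,G} → F.
Cell (r7,c1): row 7 has {A,C,D,E,F}; column 1 has {A,C,E,F,G} → B.
Cell (r7,c3): row 7 has {A,B,C,D,E,F}; column 3 has {A,B,C,D,E,F} → G.
Cell (r3,c1): row 3 has {A,B,C,F,G}; column 1 has {A,B,C,E,F,G} → D.
Cell (r3,c5): row 3 has {A,B,C,D,F,G}; column 5 has {A,B,C,D,F,G} → E.

A B F G C D E / F E B C G A D / D G A B E F C / G D E A B C F / C F D E A B G / E A C D F G B / B C G F D E A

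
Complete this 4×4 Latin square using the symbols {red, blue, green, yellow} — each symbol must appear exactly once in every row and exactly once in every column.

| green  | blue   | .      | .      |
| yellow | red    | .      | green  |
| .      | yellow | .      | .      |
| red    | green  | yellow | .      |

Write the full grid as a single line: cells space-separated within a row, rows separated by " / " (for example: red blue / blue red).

green blue red yellow / yellow red blue green / blue yellow green red / red green yellow blue

(r1,c3): row 1 has {blue,green}; column 3 has {yellow}, so it must be red.
(r1,c4): row 1 has {red,blue,green}; column 4 has {green}, so it must be yellow.
(r2,c3): row 2 has {red,green,yellow}; column 3 has {red,yellow}, so it must be blue.
(r3,c1): row 3 has {yellow}; column 1 has {red,green,yellow}, so it must be blue.
(r3,c3): row 3 has {blue,yellow}; column 3 has {red,blue,yellow}, so it must be green.
(r3,c4): row 3 has {blue,green,yellow}; column 4 has {green,yellow}, so it must be red.
(r4,c4): row 4 has {red,green,yellow}; column 4 has {red,green,yellow}, so it must be blue.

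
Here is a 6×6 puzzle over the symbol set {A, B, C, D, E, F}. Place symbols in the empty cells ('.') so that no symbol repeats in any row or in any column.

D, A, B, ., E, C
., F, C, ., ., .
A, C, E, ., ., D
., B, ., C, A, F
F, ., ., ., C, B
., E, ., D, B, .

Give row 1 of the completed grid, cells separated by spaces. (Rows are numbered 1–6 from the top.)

(r1,c4) = F

D A B F E C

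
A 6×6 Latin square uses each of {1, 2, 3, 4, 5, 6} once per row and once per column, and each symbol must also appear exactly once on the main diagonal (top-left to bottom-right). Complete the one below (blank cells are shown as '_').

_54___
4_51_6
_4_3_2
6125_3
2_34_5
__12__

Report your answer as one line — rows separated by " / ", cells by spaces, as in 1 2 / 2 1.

(r1,c4) = 6
(r1,c6) = 1
(r3,c3) = 6
(r4,c5) = 4
(r5,c2) = 6
(r5,c5) = 1
(r6,c2) = 3
(r6,c6) = 4
(r1,c1) = 3
(r1,c5) = 2
(r2,c2) = 2
(r2,c5) = 3
(r3,c5) = 5
(r6,c1) = 5
(r6,c5) = 6
(r3,c1) = 1

3 5 4 6 2 1 / 4 2 5 1 3 6 / 1 4 6 3 5 2 / 6 1 2 5 4 3 / 2 6 3 4 1 5 / 5 3 1 2 6 4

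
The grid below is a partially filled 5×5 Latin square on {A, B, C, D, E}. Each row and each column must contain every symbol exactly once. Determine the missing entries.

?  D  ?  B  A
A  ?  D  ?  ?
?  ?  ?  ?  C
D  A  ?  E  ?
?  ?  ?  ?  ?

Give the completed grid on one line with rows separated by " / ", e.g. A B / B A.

C D E B A / A B D C E / B E A D C / D A C E B / E C B A D

(r2,c4): row 2 has {A,D}; column 4 has {B,E}, so it must be C.
(r4,c5): row 4 has {A,D,E}; column 5 has {A,C}, so it must be B.
(r2,c5): row 2 has {A,C,D}; column 5 has {A,B,C}, so it must be E.
(r4,c3): row 4 has {A,B,D,E}; column 3 has {D}, so it must be C.
(r5,c5): row 5 is empty so far; column 5 has {A,B,C,E}, so it must be D.
(r1,c3): row 1 has {A,B,D}; column 3 has {C,D}, so it must be E.
(r2,c2): row 2 has {A,C,D,E}; column 2 has {A,D}, so it must be B.
(r3,c2): row 3 has {C}; column 2 has {A,B,D}, so it must be E.
(r5,c2): row 5 has {D}; column 2 has {A,B,D,E}, so it must be C.
(r5,c4): row 5 has {C,D}; column 4 has {B,C,E}, so it must be A.
(r1,c1): row 1 has {A,B,D,E}; column 1 has {A,D}, so it must be C.
(r3,c1): row 3 has {C,E}; column 1 has {A,C,D}, so it must be B.
(r3,c3): row 3 has {B,C,E}; column 3 has {C,D,E}, so it must be A.
(r3,c4): row 3 has {A,B,C,E}; column 4 has {A,B,C,E}, so it must be D.
(r5,c1): row 5 has {A,C,D}; column 1 has {A,B,C,D}, so it must be E.
(r5,c3): row 5 has {A,C,D,E}; column 3 has {A,C,D,E}, so it must be B.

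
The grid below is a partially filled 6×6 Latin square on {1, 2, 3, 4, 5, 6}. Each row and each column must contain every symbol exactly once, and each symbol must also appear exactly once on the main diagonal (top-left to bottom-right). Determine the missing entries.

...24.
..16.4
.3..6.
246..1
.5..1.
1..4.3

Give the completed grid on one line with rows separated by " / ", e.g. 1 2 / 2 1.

(r2,c2) = 2
(r4,c4) = 5
(r4,c5) = 3
(r5,c4) = 3
(r6,c2) = 6
(r1,c1) = 6
(r1,c2) = 1
(r1,c6) = 5
(r2,c5) = 5
(r3,c3) = 4
(r3,c4) = 1
(r3,c6) = 2
(r5,c1) = 4
(r5,c3) = 2
(r5,c6) = 6
(r6,c3) = 5
(r6,c5) = 2
(r1,c3) = 3
(r2,c1) = 3
(r3,c1) = 5

6 1 3 2 4 5 / 3 2 1 6 5 4 / 5 3 4 1 6 2 / 2 4 6 5 3 1 / 4 5 2 3 1 6 / 1 6 5 4 2 3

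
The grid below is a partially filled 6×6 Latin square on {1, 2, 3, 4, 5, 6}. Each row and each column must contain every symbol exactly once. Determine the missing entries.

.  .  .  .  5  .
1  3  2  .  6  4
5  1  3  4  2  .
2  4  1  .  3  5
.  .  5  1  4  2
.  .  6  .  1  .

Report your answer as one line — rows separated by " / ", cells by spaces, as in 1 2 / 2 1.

6 2 4 3 5 1 / 1 3 2 5 6 4 / 5 1 3 4 2 6 / 2 4 1 6 3 5 / 3 6 5 1 4 2 / 4 5 6 2 1 3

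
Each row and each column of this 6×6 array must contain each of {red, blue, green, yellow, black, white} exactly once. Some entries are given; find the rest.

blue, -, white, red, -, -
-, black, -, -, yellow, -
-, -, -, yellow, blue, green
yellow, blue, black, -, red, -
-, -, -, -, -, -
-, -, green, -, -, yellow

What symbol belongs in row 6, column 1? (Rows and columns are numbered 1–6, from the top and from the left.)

white

row 1 has {red,blue,white}; column 6 has {green,yellow} — only black is left for (r1,c6).
row 3 has {blue,green,yellow}; column 3 has {green,black,white} — only red is left for (r3,c3).
row 4 has {red,blue,yellow,black}; column 6 has {green,yellow,black} — only white is left for (r4,c6).
row 1 has {red,blue,black,white}; column 5 has {red,blue,yellow} — only green is left for (r1,c5).
row 2 has {yellow,black}; column 3 has {red,green,black,white} — only blue is left for (r2,c3).
row 2 has {blue,yellow,black}; column 6 has {green,yellow,black,white} — only red is left for (r2,c6).
row 3 has {red,blue,green,yellow}; column 2 has {blue,black} — only white is left for (r3,c2).
row 4 has {red,blue,yellow,black,white}; column 4 has {red,yellow} — only green is left for (r4,c4).
row 5 is empty so far; column 3 has {red,blue,green,black,white} — only yellow is left for (r5,c3).
row 5 has {yellow}; column 6 has {red,green,yellow,black,white} — only blue is left for (r5,c6).
row 6 has {green,yellow}; column 2 has {blue,black,white} — only red is left for (r6,c2).
row 1 has {red,blue,green,black,white}; column 2 has {red,blue,black,white} — only yellow is left for (r1,c2).
row 2 has {red,blue,yellow,black}; column 4 has {red,green,yellow} — only white is left for (r2,c4).
row 3 has {red,blue,green,yellow,white}; column 1 has {blue,yellow} — only black is left for (r3,c1).
row 5 has {blue,yellow}; column 2 has {red,blue,yellow,black,white} — only green is left for (r5,c2).
row 5 has {blue,green,yellow}; column 4 has {red,green,yellow,white} — only black is left for (r5,c4).
row 5 has {blue,green,yellow,black}; column 5 has {red,blue,green,yellow} — only white is left for (r5,c5).
row 6 has {red,green,yellow}; column 1 has {blue,yellow,black} — only white is left for (r6,c1).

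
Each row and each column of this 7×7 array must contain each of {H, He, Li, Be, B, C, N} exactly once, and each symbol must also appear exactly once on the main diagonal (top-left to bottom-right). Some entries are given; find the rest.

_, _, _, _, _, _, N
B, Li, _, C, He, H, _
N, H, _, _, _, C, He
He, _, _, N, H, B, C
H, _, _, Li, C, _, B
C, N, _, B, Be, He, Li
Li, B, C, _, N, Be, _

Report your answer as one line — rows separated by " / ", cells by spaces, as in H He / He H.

Be C He H B Li N / B Li N C He H Be / N H B Be Li C He / He Be Li N H B C / H He Be Li C N B / C N H B Be He Li / Li B C He N Be H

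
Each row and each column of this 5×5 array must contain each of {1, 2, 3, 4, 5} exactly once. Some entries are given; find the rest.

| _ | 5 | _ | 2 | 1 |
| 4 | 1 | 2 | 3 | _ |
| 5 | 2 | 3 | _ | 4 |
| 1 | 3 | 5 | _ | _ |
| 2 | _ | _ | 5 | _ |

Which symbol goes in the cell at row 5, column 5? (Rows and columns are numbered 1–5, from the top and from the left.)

(r1,c1) = 3
(r1,c3) = 4
(r2,c5) = 5
(r3,c4) = 1
(r4,c4) = 4
(r4,c5) = 2
(r5,c2) = 4
(r5,c3) = 1
(r5,c5) = 3

3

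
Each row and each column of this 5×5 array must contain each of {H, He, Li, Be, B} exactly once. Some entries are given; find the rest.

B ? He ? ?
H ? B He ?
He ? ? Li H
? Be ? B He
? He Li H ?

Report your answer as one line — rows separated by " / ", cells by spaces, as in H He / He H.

B H He Be Li / H Li B He Be / He B Be Li H / Li Be H B He / Be He Li H B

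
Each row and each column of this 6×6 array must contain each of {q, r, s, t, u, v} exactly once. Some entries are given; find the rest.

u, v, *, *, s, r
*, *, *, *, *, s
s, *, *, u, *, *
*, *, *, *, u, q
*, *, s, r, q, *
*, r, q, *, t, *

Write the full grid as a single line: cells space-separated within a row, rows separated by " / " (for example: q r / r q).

u v t q s r / q t u v r s / s q r u v t / r s v t u q / t u s r q v / v r q s t u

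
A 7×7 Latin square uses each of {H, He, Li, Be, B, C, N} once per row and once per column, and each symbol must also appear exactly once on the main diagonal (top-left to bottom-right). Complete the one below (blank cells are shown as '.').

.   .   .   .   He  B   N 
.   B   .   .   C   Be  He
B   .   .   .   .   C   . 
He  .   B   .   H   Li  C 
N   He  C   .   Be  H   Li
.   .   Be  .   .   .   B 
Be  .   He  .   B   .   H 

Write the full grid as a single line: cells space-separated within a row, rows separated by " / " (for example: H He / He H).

At row 3, column 7: row 3 has {B,C}; column 7 has {H,He,Li,B,C,N}; that leaves Be.
At row 4, column 4: row 4 has {H,He,Li,B,C}; column 4 is empty so far; the diagonal has {H,Be,B}; that leaves N.
At row 5, column 4: row 5 has {H,He,Li,Be,C,N}; column 4 has {N}; that leaves B.
At row 6, column 6: row 6 has {Be,B}; column 6 has {H,Li,Be,B,C}; the diagonal has {H,Be,B,N}; that leaves He.
At row 7, column 6: row 7 has {H,He,Be,B}; column 6 has {H,He,Li,Be,B,C}; that leaves N.
At row 3, column 3: row 3 has {Be,B,C}; column 3 has {He,Be,B,C}; the diagonal has {H,He,Be,B,N}; that leaves Li.
At row 3, column 5: row 3 has {Li,Be,B,C}; column 5 has {H,He,Be,B,C}; that leaves N.
At row 4, column 2: row 4 has {H,He,Li,B,C,N}; column 2 has {He,B}; that leaves Be.
At row 6, column 5: row 6 has {He,Be,B}; column 5 has {H,He,Be,B,C,N}; that leaves Li.
At row 1, column 1: row 1 has {He,B,N}; column 1 has {He,Be,B,N}; the diagonal has {H,He,Li,Be,B,N}; that leaves C.
At row 1, column 3: row 1 has {He,B,C,N}; column 3 has {He,Li,Be,B,C}; that leaves H.
At row 2, column 3: row 2 has {He,Be,B,C}; column 3 has {H,He,Li,Be,B,C}; that leaves N.
At row 3, column 2: row 3 has {Li,Be,B,C,N}; column 2 has {He,Be,B}; that leaves H.
At row 3, column 4: row 3 has {H,Li,Be,B,C,N}; column 4 has {B,N}; that leaves He.
At row 6, column 1: row 6 has {He,Li,Be,B}; column 1 has {He,Be,B,C,N}; that leaves H.
At row 6, column 4: row 6 has {H,He,Li,Be,B}; column 4 has {He,B,N}; that leaves C.
At row 7, column 4: row 7 has {H,He,Be,B,N}; column 4 has {He,B,C,N}; that leaves Li.
At row 1, column 2: row 1 has {H,He,B,C,N}; column 2 has {H,He,Be,B}; that leaves Li.
At row 1, column 4: row 1 has {H,He,Li,B,C,N}; column 4 has {He,Li,B,C,N}; that leaves Be.
At row 2, column 1: row 2 has {He,Be,B,C,N}; column 1 has {H,He,Be,B,C,N}; that leaves Li.
At row 2, column 4: row 2 has {He,Li,Be,B,C,N}; column 4 has {He,Li,Be,B,C,N}; that leaves H.
At row 6, column 2: row 6 has {H,He,Li,Be,B,C}; column 2 has {H,He,Li,Be,B}; that leaves N.
At row 7, column 2: row 7 has {H,He,Li,Be,B,N}; column 2 has {H,He,Li,Be,B,N}; that leaves C.

C Li H Be He B N / Li B N H C Be He / B H Li He N C Be / He Be B N H Li C / N He C B Be H Li / H N Be C Li He B / Be C He Li B N H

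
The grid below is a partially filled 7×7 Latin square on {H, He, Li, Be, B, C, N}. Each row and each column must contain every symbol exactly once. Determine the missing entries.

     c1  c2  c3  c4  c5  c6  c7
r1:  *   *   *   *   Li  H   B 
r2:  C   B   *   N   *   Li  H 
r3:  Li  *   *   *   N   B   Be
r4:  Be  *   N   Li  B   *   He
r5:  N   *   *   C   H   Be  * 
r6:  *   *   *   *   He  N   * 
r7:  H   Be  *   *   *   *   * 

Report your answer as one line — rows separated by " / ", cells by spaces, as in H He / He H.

(r1,c1) = He
(r1,c4) = Be
(r2,c5) = Be
(r4,c6) = C
(r5,c7) = Li
(r6,c1) = B
(r6,c4) = H
(r6,c7) = C
(r7,c5) = C
(r7,c6) = He
(r7,c7) = N
(r1,c3) = C
(r2,c3) = He
(r3,c3) = H
(r3,c4) = He
(r4,c2) = H
(r5,c2) = He
(r5,c3) = B
(r6,c2) = Li
(r6,c3) = Be
(r7,c3) = Li
(r7,c4) = B
(r1,c2) = N
(r3,c2) = C

He N C Be Li H B / C B He N Be Li H / Li C H He N B Be / Be H N Li B C He / N He B C H Be Li / B Li Be H He N C / H Be Li B C He N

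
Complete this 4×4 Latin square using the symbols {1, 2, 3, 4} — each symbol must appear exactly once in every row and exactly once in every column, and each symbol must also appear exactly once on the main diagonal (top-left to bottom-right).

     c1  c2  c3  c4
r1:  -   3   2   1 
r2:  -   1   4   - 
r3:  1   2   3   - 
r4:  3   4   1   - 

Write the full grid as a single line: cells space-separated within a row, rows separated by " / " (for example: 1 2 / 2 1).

4 3 2 1 / 2 1 4 3 / 1 2 3 4 / 3 4 1 2

At row 1, column 1: row 1 has {1,2,3}; column 1 has {1,3}; the diagonal has {1,3}; that leaves 4.
At row 2, column 1: row 2 has {1,4}; column 1 has {1,3,4}; that leaves 2.
At row 2, column 4: row 2 has {1,2,4}; column 4 has {1}; that leaves 3.
At row 3, column 4: row 3 has {1,2,3}; column 4 has {1,3}; that leaves 4.
At row 4, column 4: row 4 has {1,3,4}; column 4 has {1,3,4}; the diagonal has {1,3,4}; that leaves 2.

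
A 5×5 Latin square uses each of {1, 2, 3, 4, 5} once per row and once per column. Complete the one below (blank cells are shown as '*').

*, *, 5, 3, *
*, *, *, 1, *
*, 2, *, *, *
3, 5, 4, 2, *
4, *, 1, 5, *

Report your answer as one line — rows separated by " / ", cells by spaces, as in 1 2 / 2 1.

row 3 has {2}; column 3 has {1,4,5} — only 3 is left for (r3,c3).
row 3 has {2,3}; column 4 has {1,2,3,5} — only 4 is left for (r3,c4).
row 4 has {2,3,4,5}; column 5 is empty so far — only 1 is left for (r4,c5).
row 5 has {1,4,5}; column 2 has {2,5} — only 3 is left for (r5,c2).
row 5 has {1,3,4,5}; column 5 has {1} — only 2 is left for (r5,c5).
row 1 has {3,5}; column 5 has {1,2} — only 4 is left for (r1,c5).
row 2 has {1}; column 2 has {2,3,5} — only 4 is left for (r2,c2).
row 2 has {1,4}; column 3 has {1,3,4,5} — only 2 is left for (r2,c3).
row 3 has {2,3,4}; column 5 has {1,2,4} — only 5 is left for (r3,c5).
row 1 has {3,4,5}; column 2 has {2,3,4,5} — only 1 is left for (r1,c2).
row 2 has {1,2,4}; column 1 has {3,4} — only 5 is left for (r2,c1).
row 2 has {1,2,4,5}; column 5 has {1,2,4,5} — only 3 is left for (r2,c5).
row 3 has {2,3,4,5}; column 1 has {3,4,5} — only 1 is left for (r3,c1).
row 1 has {1,3,4,5}; column 1 has {1,3,4,5} — only 2 is left for (r1,c1).

2 1 5 3 4 / 5 4 2 1 3 / 1 2 3 4 5 / 3 5 4 2 1 / 4 3 1 5 2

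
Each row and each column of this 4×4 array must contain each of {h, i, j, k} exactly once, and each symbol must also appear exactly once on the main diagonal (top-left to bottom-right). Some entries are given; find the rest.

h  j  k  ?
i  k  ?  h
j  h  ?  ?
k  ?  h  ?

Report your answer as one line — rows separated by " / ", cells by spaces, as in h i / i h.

(r1,c4) = i
(r2,c3) = j
(r3,c3) = i
(r3,c4) = k
(r4,c2) = i
(r4,c4) = j

h j k i / i k j h / j h i k / k i h j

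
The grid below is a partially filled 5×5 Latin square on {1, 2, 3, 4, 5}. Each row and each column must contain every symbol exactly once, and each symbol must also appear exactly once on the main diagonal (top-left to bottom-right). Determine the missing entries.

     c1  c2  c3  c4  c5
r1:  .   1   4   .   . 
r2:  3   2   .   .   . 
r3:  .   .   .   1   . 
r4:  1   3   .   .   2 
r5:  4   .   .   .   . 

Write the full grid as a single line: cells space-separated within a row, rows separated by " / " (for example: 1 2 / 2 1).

Cell (r1,c1): row 1 has {1,4}; column 1 has {1,3,4}; the diagonal has {2} → 5.
Cell (r1,c5): row 1 has {1,4,5}; column 5 has {2} → 3.
Cell (r3,c1): row 3 has {1}; column 1 has {1,3,4,5} → 2.
Cell (r3,c3): row 3 has {1,2}; column 3 has {4}; the diagonal has {2,5} → 3.
Cell (r4,c3): row 4 has {1,2,3}; column 3 has {3,4} → 5.
Cell (r4,c4): row 4 has {1,2,3,5}; column 4 has {1}; the diagonal has {2,3,5} → 4.
Cell (r5,c2): row 5 has {4}; column 2 has {1,2,3} → 5.
Cell (r5,c5): row 5 has {4,5}; column 5 has {2,3}; the diagonal has {2,3,4,5} → 1.
Cell (r1,c4): row 1 has {1,3,4,5}; column 4 has {1,4} → 2.
Cell (r2,c3): row 2 has {2,3}; column 3 has {3,4,5} → 1.
Cell (r2,c4): row 2 has {1,2,3}; column 4 has {1,2,4} → 5.
Cell (r2,c5): row 2 has {1,2,3,5}; column 5 has {1,2,3} → 4.
Cell (r3,c2): row 3 has {1,2,3}; column 2 has {1,2,3,5} → 4.
Cell (r3,c5): row 3 has {1,2,3,4}; column 5 has {1,2,3,4} → 5.
Cell (r5,c3): row 5 has {1,4,5}; column 3 has {1,3,4,5} → 2.
Cell (r5,c4): row 5 has {1,2,4,5}; column 4 has {1,2,4,5} → 3.

5 1 4 2 3 / 3 2 1 5 4 / 2 4 3 1 5 / 1 3 5 4 2 / 4 5 2 3 1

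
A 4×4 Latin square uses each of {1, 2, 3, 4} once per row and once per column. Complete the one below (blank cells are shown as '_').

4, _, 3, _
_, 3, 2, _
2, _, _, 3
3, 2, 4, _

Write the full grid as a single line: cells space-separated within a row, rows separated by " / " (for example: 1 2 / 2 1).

4 1 3 2 / 1 3 2 4 / 2 4 1 3 / 3 2 4 1

At row 1, column 2: row 1 has {3,4}; column 2 has {2,3}; that leaves 1.
At row 1, column 4: row 1 has {1,3,4}; column 4 has {3}; that leaves 2.
At row 2, column 1: row 2 has {2,3}; column 1 has {2,3,4}; that leaves 1.
At row 2, column 4: row 2 has {1,2,3}; column 4 has {2,3}; that leaves 4.
At row 3, column 2: row 3 has {2,3}; column 2 has {1,2,3}; that leaves 4.
At row 3, column 3: row 3 has {2,3,4}; column 3 has {2,3,4}; that leaves 1.
At row 4, column 4: row 4 has {2,3,4}; column 4 has {2,3,4}; that leaves 1.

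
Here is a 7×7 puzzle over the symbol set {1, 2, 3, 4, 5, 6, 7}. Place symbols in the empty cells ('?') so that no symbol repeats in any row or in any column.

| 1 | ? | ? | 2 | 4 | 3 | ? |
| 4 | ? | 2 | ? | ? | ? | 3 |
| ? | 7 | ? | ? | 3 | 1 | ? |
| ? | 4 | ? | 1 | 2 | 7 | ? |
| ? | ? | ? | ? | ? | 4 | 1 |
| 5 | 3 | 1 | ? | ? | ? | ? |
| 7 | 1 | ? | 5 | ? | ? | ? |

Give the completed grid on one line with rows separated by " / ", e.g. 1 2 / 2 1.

1 5 6 2 4 3 7 / 4 6 2 7 1 5 3 / 2 7 4 6 3 1 5 / 3 4 5 1 2 7 6 / 6 2 7 3 5 4 1 / 5 3 1 4 7 6 2 / 7 1 3 5 6 2 4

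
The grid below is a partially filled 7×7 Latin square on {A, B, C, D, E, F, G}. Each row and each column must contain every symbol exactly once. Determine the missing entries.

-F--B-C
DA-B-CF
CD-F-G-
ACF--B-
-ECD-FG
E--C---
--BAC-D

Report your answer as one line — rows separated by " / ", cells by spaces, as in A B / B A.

G F D E B A C / D A E B G C F / C D A F E G B / A C F G D B E / B E C D A F G / E B G C F D A / F G B A C E D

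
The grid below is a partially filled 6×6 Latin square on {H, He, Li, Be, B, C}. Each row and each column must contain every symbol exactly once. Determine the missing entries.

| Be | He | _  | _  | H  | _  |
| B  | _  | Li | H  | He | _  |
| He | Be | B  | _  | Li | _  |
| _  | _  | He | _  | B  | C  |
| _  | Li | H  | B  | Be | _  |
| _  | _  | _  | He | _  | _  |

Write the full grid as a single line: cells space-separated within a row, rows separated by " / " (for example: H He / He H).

(r1,c3) = C
(r1,c4) = Li
(r1,c6) = B
(r2,c2) = C
(r2,c6) = Be
(r3,c4) = C
(r3,c6) = H
(r4,c2) = H
(r4,c4) = Be
(r5,c1) = C
(r5,c6) = He
(r6,c2) = B
(r6,c3) = Be
(r6,c5) = C
(r6,c6) = Li
(r4,c1) = Li
(r6,c1) = H

Be He C Li H B / B C Li H He Be / He Be B C Li H / Li H He Be B C / C Li H B Be He / H B Be He C Li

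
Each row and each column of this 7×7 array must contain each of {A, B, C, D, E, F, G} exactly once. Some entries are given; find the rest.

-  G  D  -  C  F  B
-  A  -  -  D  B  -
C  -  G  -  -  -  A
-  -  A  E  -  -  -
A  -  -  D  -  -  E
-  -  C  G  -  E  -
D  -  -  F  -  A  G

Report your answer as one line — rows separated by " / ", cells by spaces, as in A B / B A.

E G D A C F B / G A E C D B F / C E G B F D A / F D A E B G C / A B F D G C E / B F C G A E D / D C B F E A G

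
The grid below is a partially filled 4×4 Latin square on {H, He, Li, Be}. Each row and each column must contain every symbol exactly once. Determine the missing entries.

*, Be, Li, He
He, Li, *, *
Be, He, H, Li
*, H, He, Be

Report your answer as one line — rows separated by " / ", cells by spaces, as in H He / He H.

H Be Li He / He Li Be H / Be He H Li / Li H He Be

(r1,c1): row 1 has {He,Li,Be}; column 1 has {He,Be}, so it must be H.
(r2,c3): row 2 has {He,Li}; column 3 has {H,He,Li}, so it must be Be.
(r2,c4): row 2 has {He,Li,Be}; column 4 has {He,Li,Be}, so it must be H.
(r4,c1): row 4 has {H,He,Be}; column 1 has {H,He,Be}, so it must be Li.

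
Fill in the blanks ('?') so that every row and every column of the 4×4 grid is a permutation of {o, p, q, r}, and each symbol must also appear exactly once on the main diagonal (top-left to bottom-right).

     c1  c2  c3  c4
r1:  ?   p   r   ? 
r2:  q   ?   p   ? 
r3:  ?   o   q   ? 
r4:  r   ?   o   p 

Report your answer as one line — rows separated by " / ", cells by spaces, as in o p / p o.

Cell (r1,c1): row 1 has {p,r}; column 1 has {q,r}; the diagonal has {p,q} → o.
Cell (r1,c4): row 1 has {o,p,r}; column 4 has {p} → q.
Cell (r2,c2): row 2 has {p,q}; column 2 has {o,p}; the diagonal has {o,p,q} → r.
Cell (r2,c4): row 2 has {p,q,r}; column 4 has {p,q} → o.
Cell (r3,c1): row 3 has {o,q}; column 1 has {o,q,r} → p.
Cell (r3,c4): row 3 has {o,p,q}; column 4 has {o,p,q} → r.
Cell (r4,c2): row 4 has {o,p,r}; column 2 has {o,p,r} → q.

o p r q / q r p o / p o q r / r q o p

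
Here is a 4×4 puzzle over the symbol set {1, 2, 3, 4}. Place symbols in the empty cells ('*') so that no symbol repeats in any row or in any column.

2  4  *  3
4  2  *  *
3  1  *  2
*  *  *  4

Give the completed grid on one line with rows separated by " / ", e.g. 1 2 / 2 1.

2 4 1 3 / 4 2 3 1 / 3 1 4 2 / 1 3 2 4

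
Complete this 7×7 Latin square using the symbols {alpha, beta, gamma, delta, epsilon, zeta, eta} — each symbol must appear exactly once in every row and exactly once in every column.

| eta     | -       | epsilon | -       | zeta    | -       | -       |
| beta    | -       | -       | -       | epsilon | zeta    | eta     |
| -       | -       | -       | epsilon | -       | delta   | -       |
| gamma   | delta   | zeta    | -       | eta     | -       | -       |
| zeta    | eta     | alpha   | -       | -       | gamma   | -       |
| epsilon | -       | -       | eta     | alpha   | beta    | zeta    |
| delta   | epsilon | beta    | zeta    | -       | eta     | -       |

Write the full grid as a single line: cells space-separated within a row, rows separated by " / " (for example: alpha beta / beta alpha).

eta beta epsilon gamma zeta alpha delta / beta alpha gamma delta epsilon zeta eta / alpha zeta eta epsilon beta delta gamma / gamma delta zeta alpha eta epsilon beta / zeta eta alpha beta delta gamma epsilon / epsilon gamma delta eta alpha beta zeta / delta epsilon beta zeta gamma eta alpha

At row 1, column 6: row 1 has {epsilon,zeta,eta}; column 6 has {beta,gamma,delta,zeta,eta}; that leaves alpha.
At row 3, column 1: row 3 has {delta,epsilon}; column 1 has {beta,gamma,delta,epsilon,zeta,eta}; that leaves alpha.
At row 4, column 6: row 4 has {gamma,delta,zeta,eta}; column 6 has {alpha,beta,gamma,delta,zeta,eta}; that leaves epsilon.
At row 6, column 2: row 6 has {alpha,beta,epsilon,zeta,eta}; column 2 has {delta,epsilon,eta}; that leaves gamma.
At row 6, column 3: row 6 has {alpha,beta,gamma,epsilon,zeta,eta}; column 3 has {alpha,beta,epsilon,zeta}; that leaves delta.
At row 7, column 5: row 7 has {beta,delta,epsilon,zeta,eta}; column 5 has {alpha,epsilon,zeta,eta}; that leaves gamma.
At row 7, column 7: row 7 has {beta,gamma,delta,epsilon,zeta,eta}; column 7 has {zeta,eta}; that leaves alpha.
At row 1, column 2: row 1 has {alpha,epsilon,zeta,eta}; column 2 has {gamma,delta,epsilon,eta}; that leaves beta.
At row 2, column 2: row 2 has {beta,epsilon,zeta,eta}; column 2 has {beta,gamma,delta,epsilon,eta}; that leaves alpha.
At row 2, column 3: row 2 has {alpha,beta,epsilon,zeta,eta}; column 3 has {alpha,beta,delta,epsilon,zeta}; that leaves gamma.
At row 2, column 4: row 2 has {alpha,beta,gamma,epsilon,zeta,eta}; column 4 has {epsilon,zeta,eta}; that leaves delta.
At row 3, column 2: row 3 has {alpha,delta,epsilon}; column 2 has {alpha,beta,gamma,delta,epsilon,eta}; that leaves zeta.
At row 3, column 3: row 3 has {alpha,delta,epsilon,zeta}; column 3 has {alpha,beta,gamma,delta,epsilon,zeta}; that leaves eta.
At row 3, column 5: row 3 has {alpha,delta,epsilon,zeta,eta}; column 5 has {alpha,gamma,epsilon,zeta,eta}; that leaves beta.
At row 3, column 7: row 3 has {alpha,beta,delta,epsilon,zeta,eta}; column 7 has {alpha,zeta,eta}; that leaves gamma.
At row 4, column 7: row 4 has {gamma,delta,epsilon,zeta,eta}; column 7 has {alpha,gamma,zeta,eta}; that leaves beta.
At row 5, column 4: row 5 has {alpha,gamma,zeta,eta}; column 4 has {delta,epsilon,zeta,eta}; that leaves beta.
At row 5, column 5: row 5 has {alpha,beta,gamma,zeta,eta}; column 5 has {alpha,beta,gamma,epsilon,zeta,eta}; that leaves delta.
At row 5, column 7: row 5 has {alpha,beta,gamma,delta,zeta,eta}; column 7 has {alpha,beta,gamma,zeta,eta}; that leaves epsilon.
At row 1, column 4: row 1 has {alpha,beta,epsilon,zeta,eta}; column 4 has {beta,delta,epsilon,zeta,eta}; that leaves gamma.
At row 1, column 7: row 1 has {alpha,beta,gamma,epsilon,zeta,eta}; column 7 has {alpha,beta,gamma,epsilon,zeta,eta}; that leaves delta.
At row 4, column 4: row 4 has {beta,gamma,delta,epsilon,zeta,eta}; column 4 has {beta,gamma,delta,epsilon,zeta,eta}; that leaves alpha.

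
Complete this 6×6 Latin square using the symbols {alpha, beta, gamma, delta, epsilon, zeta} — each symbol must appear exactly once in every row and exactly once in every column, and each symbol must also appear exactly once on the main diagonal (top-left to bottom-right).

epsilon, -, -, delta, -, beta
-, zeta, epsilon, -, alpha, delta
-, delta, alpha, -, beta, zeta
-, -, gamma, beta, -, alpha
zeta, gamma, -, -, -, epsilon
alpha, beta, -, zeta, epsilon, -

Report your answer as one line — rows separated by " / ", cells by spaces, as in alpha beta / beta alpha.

epsilon alpha zeta delta gamma beta / beta zeta epsilon gamma alpha delta / gamma delta alpha epsilon beta zeta / delta epsilon gamma beta zeta alpha / zeta gamma beta alpha delta epsilon / alpha beta delta zeta epsilon gamma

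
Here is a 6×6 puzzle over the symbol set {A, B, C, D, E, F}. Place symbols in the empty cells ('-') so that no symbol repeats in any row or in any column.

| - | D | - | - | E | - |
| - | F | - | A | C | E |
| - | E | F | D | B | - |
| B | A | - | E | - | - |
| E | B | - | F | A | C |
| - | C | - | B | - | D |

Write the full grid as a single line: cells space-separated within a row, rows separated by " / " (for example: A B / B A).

At row 1, column 4: row 1 has {D,E}; column 4 has {A,B,D,E,F}; that leaves C.
At row 2, column 1: row 2 has {A,C,E,F}; column 1 has {B,E}; that leaves D.
At row 2, column 3: row 2 has {A,C,D,E,F}; column 3 has {F}; that leaves B.
At row 3, column 6: row 3 has {B,D,E,F}; column 6 has {C,D,E}; that leaves A.
At row 4, column 6: row 4 has {A,B,E}; column 6 has {A,C,D,E}; that leaves F.
At row 5, column 3: row 5 has {A,B,C,E,F}; column 3 has {B,F}; that leaves D.
At row 6, column 5: row 6 has {B,C,D}; column 5 has {A,B,C,E}; that leaves F.
At row 1, column 3: row 1 has {C,D,E}; column 3 has {B,D,F}; that leaves A.
At row 1, column 6: row 1 has {A,C,D,E}; column 6 has {A,C,D,E,F}; that leaves B.
At row 3, column 1: row 3 has {A,B,D,E,F}; column 1 has {B,D,E}; that leaves C.
At row 4, column 3: row 4 has {A,B,E,F}; column 3 has {A,B,D,F}; that leaves C.
At row 4, column 5: row 4 has {A,B,C,E,F}; column 5 has {A,B,C,E,F}; that leaves D.
At row 6, column 1: row 6 has {B,C,D,F}; column 1 has {B,C,D,E}; that leaves A.
At row 6, column 3: row 6 has {A,B,C,D,F}; column 3 has {A,B,C,D,F}; that leaves E.
At row 1, column 1: row 1 has {A,B,C,D,E}; column 1 has {A,B,C,D,E}; that leaves F.

F D A C E B / D F B A C E / C E F D B A / B A C E D F / E B D F A C / A C E B F D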